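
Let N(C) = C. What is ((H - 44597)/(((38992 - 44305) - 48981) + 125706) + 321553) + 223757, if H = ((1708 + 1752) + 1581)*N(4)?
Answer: 38941653287/71412 ≈ 5.4531e+5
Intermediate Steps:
H = 20164 (H = ((1708 + 1752) + 1581)*4 = (3460 + 1581)*4 = 5041*4 = 20164)
((H - 44597)/(((38992 - 44305) - 48981) + 125706) + 321553) + 223757 = ((20164 - 44597)/(((38992 - 44305) - 48981) + 125706) + 321553) + 223757 = (-24433/((-5313 - 48981) + 125706) + 321553) + 223757 = (-24433/(-54294 + 125706) + 321553) + 223757 = (-24433/71412 + 321553) + 223757 = 22962718403/71412 + 223757 = 38941653287/71412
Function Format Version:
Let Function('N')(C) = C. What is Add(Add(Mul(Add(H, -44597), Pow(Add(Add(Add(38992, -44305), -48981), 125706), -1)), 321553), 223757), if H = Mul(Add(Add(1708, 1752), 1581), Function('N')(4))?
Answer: Rational(38941653287, 71412) ≈ 5.4531e+5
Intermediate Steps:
H = 20164 (H = Mul(Add(Add(1708, 1752), 1581), 4) = Mul(Add(3460, 1581), 4) = Mul(5041, 4) = 20164)
Add(Add(Mul(Add(H, -44597), Pow(Add(Add(Add(38992, -44305), -48981), 125706), -1)), 321553), 223757) = Add(Add(Mul(Add(20164, -44597), Pow(Add(Add(Add(38992, -44305), -48981), 125706), -1)), 321553), 223757) = Add(Add(Mul(-24433, Pow(Add(Add(-5313, -48981), 125706), -1)), 321553), 223757) = Add(Add(Mul(-24433, Pow(Add(-54294, 125706), -1)), 321553), 223757) = Add(Add(Mul(-24433, Pow(71412, -1)), 321553), 223757) = Add(Add(Mul(-24433, Rational(1, 71412)), 321553), 223757) = Add(Add(Rational(-24433, 71412), 321553), 223757) = Add(Rational(22962718403, 71412), 223757) = Rational(38941653287, 71412)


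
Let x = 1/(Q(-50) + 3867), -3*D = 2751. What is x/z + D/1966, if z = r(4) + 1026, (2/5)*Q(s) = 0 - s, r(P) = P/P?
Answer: -1879749981/4030087672 ≈ -0.46643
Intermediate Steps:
r(P) = 1
Q(s) = -5*s/2 (Q(s) = 5*(0 - s)/2 = 5*(-s)/2 = -5*s/2)
z = 1027 (z = 1 + 1026 = 1027)
D = -917 (D = -1/3*2751 = -917)
x = 1/3992 (x = 1/(-5/2*(-50) + 3867) = 1/(125 + 3867) = 1/3992 ≈ 0.00025050)
x/z + D/1966 = (1/3992)/1027 - 917/1966 = (1/3992)*(1/1027) - 917*1/1966 = 1/4099784 - 917/1966 = -1879749981/4030087672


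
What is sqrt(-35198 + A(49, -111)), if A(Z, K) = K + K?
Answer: 2*I*sqrt(8855) ≈ 188.2*I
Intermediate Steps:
A(Z, K) = 2*K
sqrt(-35198 + A(49, -111)) = sqrt(-35198 + 2*(-111)) = sqrt(-35198 - 222) = sqrt(-35420) = 2*I*sqrt(8855)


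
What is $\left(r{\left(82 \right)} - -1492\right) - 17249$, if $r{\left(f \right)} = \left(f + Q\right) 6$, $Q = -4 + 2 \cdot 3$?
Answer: $-15253$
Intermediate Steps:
$Q = 2$ ($Q = -4 + 6 = 2$)
$r{\left(f \right)} = 12 + 6 f$ ($r{\left(f \right)} = \left(f + 2\right) 6 = \left(2 + f\right) 6 = 12 + 6 f$)
$\left(r{\left(82 \right)} - -1492\right) - 17249 = \left(\left(12 + 6 \cdot 82\right) - -1492\right) - 17249 = \left(\left(12 + 492\right) + \left(-72 + 1564\right)\right) - 17249 = \left(504 + 1492\right) - 17249 = 1996 - 17249 = -15253$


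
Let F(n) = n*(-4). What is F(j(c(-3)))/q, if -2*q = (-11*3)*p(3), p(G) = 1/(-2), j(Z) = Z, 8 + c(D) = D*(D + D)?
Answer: 160/33 ≈ 4.8485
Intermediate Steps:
c(D) = -8 + 2*D**2 (c(D) = -8 + D*(D + D) = -8 + D*(2*D) = -8 + 2*D**2)
p(G) = -1/2
F(n) = -4*n
q = -33/4 (q = -(-11*3)*(-1)/(2*2) = -(-33)*(-1)/(2*2) = -1/2*33/2 = -33/4 ≈ -8.2500)
F(j(c(-3)))/q = (-4*(-8 + 2*(-3)**2))/(-33/4) = -4*(-8 + 2*9)*(-4/33) = -4*(-8 + 18)*(-4/33) = -4*10*(-4/33) = -40*(-4/33) = 160/33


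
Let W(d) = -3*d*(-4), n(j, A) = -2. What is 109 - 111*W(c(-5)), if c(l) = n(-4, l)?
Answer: 2773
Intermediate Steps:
c(l) = -2
W(d) = 12*d
109 - 111*W(c(-5)) = 109 - 1332*(-2) = 109 - 111*(-24) = 109 + 2664 = 2773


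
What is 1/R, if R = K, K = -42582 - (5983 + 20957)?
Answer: -1/69522 ≈ -1.4384e-5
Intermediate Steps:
K = -69522 (K = -42582 - 1*26940 = -42582 - 26940 = -69522)
R = -69522
1/R = 1/(-69522) = -1/69522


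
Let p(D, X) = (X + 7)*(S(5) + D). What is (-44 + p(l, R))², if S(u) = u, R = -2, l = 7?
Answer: 256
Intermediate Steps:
p(D, X) = (5 + D)*(7 + X) (p(D, X) = (X + 7)*(5 + D) = (7 + X)*(5 + D) = (5 + D)*(7 + X))
(-44 + p(l, R))² = (-44 + (35 + 5*(-2) + 7*7 + 7*(-2)))² = (-44 + (35 - 10 + 49 - 14))² = (-44 + 60)² = 16² = 256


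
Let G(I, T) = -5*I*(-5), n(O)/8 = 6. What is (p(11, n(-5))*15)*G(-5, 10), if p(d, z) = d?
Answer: -20625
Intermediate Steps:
n(O) = 48 (n(O) = 8*6 = 48)
G(I, T) = 25*I
(p(11, n(-5))*15)*G(-5, 10) = (11*15)*(25*(-5)) = 165*(-125) = -20625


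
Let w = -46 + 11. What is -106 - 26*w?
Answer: 804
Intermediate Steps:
w = -35
-106 - 26*w = -106 - 26*(-35) = -106 + 910 = 804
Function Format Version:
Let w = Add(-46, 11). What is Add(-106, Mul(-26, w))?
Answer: 804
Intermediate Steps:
w = -35
Add(-106, Mul(-26, w)) = Add(-106, Mul(-26, -35)) = Add(-106, 910) = 804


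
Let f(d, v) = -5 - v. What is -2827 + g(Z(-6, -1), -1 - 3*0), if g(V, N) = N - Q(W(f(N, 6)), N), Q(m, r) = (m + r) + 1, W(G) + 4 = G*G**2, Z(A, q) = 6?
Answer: -1493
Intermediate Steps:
W(G) = -4 + G**3 (W(G) = -4 + G*G**2 = -4 + G**3)
Q(m, r) = 1 + m + r
g(V, N) = 1334 (g(V, N) = N - (1 + (-4 + (-5 - 1*6)**3) + N) = N - (1 + (-4 + (-5 - 6)**3) + N) = N - (1 + (-4 + (-11)**3) + N) = N - (1 + (-4 - 1331) + N) = N - (1 - 1335 + N) = N - (-1334 + N) = N + (1334 - N) = 1334)
-2827 + g(Z(-6, -1), -1 - 3*0) = -2827 + 1334 = -1493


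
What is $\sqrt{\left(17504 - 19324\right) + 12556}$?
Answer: $4 \sqrt{671} \approx 103.61$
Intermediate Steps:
$\sqrt{\left(17504 - 19324\right) + 12556} = \sqrt{-1820 + 12556} = \sqrt{10736} = 4 \sqrt{671}$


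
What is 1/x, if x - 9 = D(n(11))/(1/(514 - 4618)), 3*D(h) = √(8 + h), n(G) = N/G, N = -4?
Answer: -11/17466525 - 304*√231/17466525 ≈ -0.00026516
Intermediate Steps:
n(G) = -4/G
D(h) = √(8 + h)/3
x = 9 - 2736*√231/11 (x = 9 + (√(8 - 4/11)/3)/(1/(514 - 4618)) = 9 + (√(8 - 4*1/11)/3)/(1/(-4104)) = 9 + (√(8 - 4/11)/3)/(-1/4104) = 9 + (√(84/11)/3)*(-4104) = 9 + ((2*√231/11)/3)*(-4104) = 9 + (2*√231/33)*(-4104) = 9 - 2736*√231/11 ≈ -3771.3)
1/x = 1/(9 - 2736*√231/11)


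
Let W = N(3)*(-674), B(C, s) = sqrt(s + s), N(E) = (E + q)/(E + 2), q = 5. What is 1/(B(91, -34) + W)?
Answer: -6740/7268841 - 25*I*sqrt(17)/14537682 ≈ -0.00092725 - 7.0904e-6*I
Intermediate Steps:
N(E) = (5 + E)/(2 + E) (N(E) = (E + 5)/(E + 2) = (5 + E)/(2 + E))
B(C, s) = sqrt(2)*sqrt(s) (B(C, s) = sqrt(2*s) = sqrt(2)*sqrt(s))
W = -5392/5 (W = ((5 + 3)/(2 + 3))*(-674) = (8/5)*(-674) = -5392/5 ≈ -1078.4)
1/(B(91, -34) + W) = 1/(sqrt(2)*sqrt(-34) - 5392/5) = 1/(sqrt(2)*(I*sqrt(34)) - 5392/5) = 1/(2*I*sqrt(17) - 5392/5) = 1/(-5392/5 + 2*I*sqrt(17))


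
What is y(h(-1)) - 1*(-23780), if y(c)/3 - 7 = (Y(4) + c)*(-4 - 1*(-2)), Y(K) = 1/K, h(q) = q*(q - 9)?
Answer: 47479/2 ≈ 23740.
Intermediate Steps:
h(q) = q*(-9 + q)
y(c) = 39/2 - 6*c (y(c) = 21 + 3*((1/4 + c)*(-4 - 1*(-2))) = 21 + 3*((1/4 + c)*(-4 + 2)) = 21 + 3*((1/4 + c)*(-2)) = 21 + 3*(-1/2 - 2*c) = 21 + (-3/2 - 6*c) = 39/2 - 6*c)
y(h(-1)) - 1*(-23780) = (39/2 - (-6)*(-9 - 1)) - 1*(-23780) = (39/2 - (-6)*(-10)) + 23780 = (39/2 - 6*10) + 23780 = (39/2 - 60) + 23780 = -81/2 + 23780 = 47479/2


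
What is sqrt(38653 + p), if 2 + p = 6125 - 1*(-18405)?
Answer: sqrt(63181) ≈ 251.36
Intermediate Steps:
p = 24528 (p = -2 + (6125 - 1*(-18405)) = -2 + (6125 + 18405) = -2 + 24530 = 24528)
sqrt(38653 + p) = sqrt(38653 + 24528) = sqrt(63181)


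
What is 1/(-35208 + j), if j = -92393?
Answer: -1/127601 ≈ -7.8369e-6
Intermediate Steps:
1/(-35208 + j) = 1/(-35208 - 92393) = 1/(-127601) = -1/127601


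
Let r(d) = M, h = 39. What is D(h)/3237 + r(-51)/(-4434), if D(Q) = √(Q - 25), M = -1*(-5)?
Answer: -5/4434 + √14/3237 ≈ 2.8253e-5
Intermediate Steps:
M = 5
r(d) = 5
D(Q) = √(-25 + Q)
D(h)/3237 + r(-51)/(-4434) = √(-25 + 39)/3237 + 5/(-4434) = √14*(1/3237) + 5*(-1/4434) = √14/3237 - 5/4434 = -5/4434 + √14/3237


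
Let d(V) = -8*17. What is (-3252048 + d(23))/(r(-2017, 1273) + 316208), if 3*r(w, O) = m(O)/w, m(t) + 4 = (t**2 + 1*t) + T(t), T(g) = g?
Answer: -19678965384/1911751537 ≈ -10.294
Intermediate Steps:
m(t) = -4 + t**2 + 2*t (m(t) = -4 + ((t**2 + 1*t) + t) = -4 + ((t**2 + t) + t) = -4 + ((t + t**2) + t) = -4 + (t**2 + 2*t) = -4 + t**2 + 2*t)
r(w, O) = (-4 + O**2 + 2*O)/(3*w) (r(w, O) = ((-4 + O**2 + 2*O)/w)/3 = (-4 + O**2 + 2*O)/(3*w))
d(V) = -136
(-3252048 + d(23))/(r(-2017, 1273) + 316208) = (-3252048 - 136)/((1/3)*(-4 + 1273**2 + 2*1273)/(-2017) + 316208) = -3252184/((1/3)*(-1/2017)*(-4 + 1620529 + 2546) + 316208) = -3252184/((1/3)*(-1/2017)*1623071 + 316208) = -3252184/(-1623071/6051 + 316208) = -3252184/1911751537/6051 = -3252184*6051/1911751537 = -19678965384/1911751537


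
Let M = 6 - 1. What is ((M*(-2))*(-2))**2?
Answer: 400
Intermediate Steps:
M = 5
((M*(-2))*(-2))**2 = ((5*(-2))*(-2))**2 = (-10*(-2))**2 = 20**2 = 400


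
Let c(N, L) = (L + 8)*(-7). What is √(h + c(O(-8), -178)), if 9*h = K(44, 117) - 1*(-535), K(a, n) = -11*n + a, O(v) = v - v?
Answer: √10002/3 ≈ 33.337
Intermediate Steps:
O(v) = 0
K(a, n) = a - 11*n
c(N, L) = -56 - 7*L (c(N, L) = (8 + L)*(-7) = -56 - 7*L)
h = -236/3 (h = ((44 - 11*117) - 1*(-535))/9 = ((44 - 1287) + 535)/9 = (-1243 + 535)/9 = (⅑)*(-708) = -236/3 ≈ -78.667)
√(h + c(O(-8), -178)) = √(-236/3 + (-56 - 7*(-178))) = √(-236/3 + (-56 + 1246)) = √(-236/3 + 1190) = √(3334/3) = √10002/3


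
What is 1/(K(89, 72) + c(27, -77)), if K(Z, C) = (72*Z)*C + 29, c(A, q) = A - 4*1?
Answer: 1/461428 ≈ 2.1672e-6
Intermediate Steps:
c(A, q) = -4 + A (c(A, q) = A - 4 = -4 + A)
K(Z, C) = 29 + 72*C*Z (K(Z, C) = 72*C*Z + 29 = 29 + 72*C*Z)
1/(K(89, 72) + c(27, -77)) = 1/((29 + 72*72*89) + (-4 + 27)) = 1/((29 + 461376) + 23) = 1/(461405 + 23) = 1/461428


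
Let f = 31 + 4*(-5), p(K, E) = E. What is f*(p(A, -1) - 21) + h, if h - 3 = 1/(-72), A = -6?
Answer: -17209/72 ≈ -239.01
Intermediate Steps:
h = 215/72 (h = 3 + 1/(-72) = 3 - 1/72 = 215/72 ≈ 2.9861)
f = 11 (f = 31 - 20 = 11)
f*(p(A, -1) - 21) + h = 11*(-1 - 21) + 215/72 = 11*(-22) + 215/72 = -242 + 215/72 = -17209/72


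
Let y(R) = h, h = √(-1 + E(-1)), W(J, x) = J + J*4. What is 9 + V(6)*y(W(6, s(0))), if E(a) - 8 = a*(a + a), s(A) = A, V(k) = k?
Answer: 27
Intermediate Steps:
E(a) = 8 + 2*a² (E(a) = 8 + a*(a + a) = 8 + a*(2*a) = 8 + 2*a²)
W(J, x) = 5*J (W(J, x) = J + 4*J = 5*J)
h = 3 (h = √(-1 + (8 + 2*(-1)²)) = √(-1 + (8 + 2*1)) = √(-1 + (8 + 2)) = √(-1 + 10) = √9 = 3)
y(R) = 3
9 + V(6)*y(W(6, s(0))) = 9 + 6*3 = 9 + 18 = 27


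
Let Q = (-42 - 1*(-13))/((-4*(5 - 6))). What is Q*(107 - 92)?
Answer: -435/4 ≈ -108.75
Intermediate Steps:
Q = -29/4 (Q = (-42 + 13)/((-4*(-1))) = -29/4 ≈ -7.2500)
Q*(107 - 92) = -29*(107 - 92)/4 = -29/4*15 = -435/4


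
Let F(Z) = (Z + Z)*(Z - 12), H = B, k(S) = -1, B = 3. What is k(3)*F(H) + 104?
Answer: 158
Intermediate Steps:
H = 3
F(Z) = 2*Z*(-12 + Z) (F(Z) = (2*Z)*(-12 + Z) = 2*Z*(-12 + Z))
k(3)*F(H) + 104 = -2*3*(-12 + 3) + 104 = -2*3*(-9) + 104 = -1*(-54) + 104 = 54 + 104 = 158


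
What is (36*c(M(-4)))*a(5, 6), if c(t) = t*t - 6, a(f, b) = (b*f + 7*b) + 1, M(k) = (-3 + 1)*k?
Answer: 152424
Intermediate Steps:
M(k) = -2*k
a(f, b) = 1 + 7*b + b*f (a(f, b) = (7*b + b*f) + 1 = 1 + 7*b + b*f)
c(t) = -6 + t² (c(t) = t² - 6 = -6 + t²)
(36*c(M(-4)))*a(5, 6) = (36*(-6 + (-2*(-4))²))*(1 + 7*6 + 6*5) = (36*(-6 + 8²))*(1 + 42 + 30) = (36*(-6 + 64))*73 = (36*58)*73 = 2088*73 = 152424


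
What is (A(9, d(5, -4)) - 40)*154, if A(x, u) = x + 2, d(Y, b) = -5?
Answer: -4466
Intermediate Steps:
A(x, u) = 2 + x
(A(9, d(5, -4)) - 40)*154 = ((2 + 9) - 40)*154 = (11 - 40)*154 = -29*154 = -4466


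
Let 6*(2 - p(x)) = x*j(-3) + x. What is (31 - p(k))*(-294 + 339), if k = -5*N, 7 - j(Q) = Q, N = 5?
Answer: -1515/2 ≈ -757.50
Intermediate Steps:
j(Q) = 7 - Q
k = -25 (k = -5*5 = -25)
p(x) = 2 - 11*x/6 (p(x) = 2 - (x*(7 - 1*(-3)) + x)/6 = 2 - (x*(7 + 3) + x)/6 = 2 - (x*10 + x)/6 = 2 - (10*x + x)/6 = 2 - 11*x/6)
(31 - p(k))*(-294 + 339) = (31 - (2 - 11/6*(-25)))*(-294 + 339) = (31 - (2 + 275/6))*45 = (31 - 1*287/6)*45 = (31 - 287/6)*45 = -101/6*45 = -1515/2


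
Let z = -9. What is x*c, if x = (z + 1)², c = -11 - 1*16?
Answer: -1728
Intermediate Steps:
c = -27 (c = -11 - 16 = -27)
x = 64 (x = (-9 + 1)² = (-8)² = 64)
x*c = 64*(-27) = -1728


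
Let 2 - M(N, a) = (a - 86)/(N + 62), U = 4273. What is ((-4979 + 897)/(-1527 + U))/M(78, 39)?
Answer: -285740/448971 ≈ -0.63643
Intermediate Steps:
M(N, a) = 2 - (-86 + a)/(62 + N) (M(N, a) = 2 - (a - 86)/(N + 62) = 2 - (-86 + a)/(62 + N))
((-4979 + 897)/(-1527 + U))/M(78, 39) = ((-4979 + 897)/(-1527 + 4273))/(((210 - 1*39 + 2*78)/(62 + 78))) = (-4082/2746)/(((210 - 39 + 156)/140)) = (-4082*1/2746)/(((1/140)*327)) = -2041/(1373*327/140) = -2041/1373*140/327 = -285740/448971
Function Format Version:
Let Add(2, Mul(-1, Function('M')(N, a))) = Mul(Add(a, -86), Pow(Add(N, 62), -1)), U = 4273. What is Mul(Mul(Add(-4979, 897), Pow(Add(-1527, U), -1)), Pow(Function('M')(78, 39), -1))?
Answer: Rational(-285740, 448971) ≈ -0.63643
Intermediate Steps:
Function('M')(N, a) = Add(2, Mul(-1, Pow(Add(62, N), -1), Add(-86, a))) (Function('M')(N, a) = Add(2, Mul(-1, Mul(Add(a, -86), Pow(Add(N, 62), -1)))) = Add(2, Mul(-1, Mul(Add(-86, a), Pow(Add(62, N), -1)))) = Add(2, Mul(-1, Mul(Pow(Add(62, N), -1), Add(-86, a)))) = Add(2, Mul(-1, Pow(Add(62, N), -1), Add(-86, a))))
Mul(Mul(Add(-4979, 897), Pow(Add(-1527, U), -1)), Pow(Function('M')(78, 39), -1)) = Mul(Mul(Add(-4979, 897), Pow(Add(-1527, 4273), -1)), Pow(Mul(Pow(Add(62, 78), -1), Add(210, Mul(-1, 39), Mul(2, 78))), -1)) = Mul(Mul(-4082, Pow(2746, -1)), Pow(Mul(Pow(140, -1), Add(210, -39, 156)), -1)) = Mul(Mul(-4082, Rational(1, 2746)), Pow(Mul(Rational(1, 140), 327), -1)) = Mul(Rational(-2041, 1373), Pow(Rational(327, 140), -1)) = Mul(Rational(-2041, 1373), Rational(140, 327)) = Rational(-285740, 448971)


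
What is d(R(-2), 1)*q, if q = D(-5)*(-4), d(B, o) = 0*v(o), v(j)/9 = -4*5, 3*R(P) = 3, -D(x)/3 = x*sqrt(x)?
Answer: 0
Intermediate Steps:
D(x) = -3*x**(3/2) (D(x) = -3*x*sqrt(x) = -3*x**(3/2))
R(P) = 1 (R(P) = (1/3)*3 = 1)
v(j) = -180 (v(j) = 9*(-4*5) = 9*(-20) = -180)
d(B, o) = 0 (d(B, o) = 0*(-180) = 0)
q = -60*I*sqrt(5) (q = -(-15)*I*sqrt(5)*(-4) = (15*I*sqrt(5))*(-4) = -60*I*sqrt(5) ≈ -134.16*I)
d(R(-2), 1)*q = 0*(-60*I*sqrt(5)) = 0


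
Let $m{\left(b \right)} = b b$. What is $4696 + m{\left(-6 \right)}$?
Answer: $4732$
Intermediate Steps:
$m{\left(b \right)} = b^{2}$
$4696 + m{\left(-6 \right)} = 4696 + \left(-6\right)^{2} = 4696 + 36 = 4732$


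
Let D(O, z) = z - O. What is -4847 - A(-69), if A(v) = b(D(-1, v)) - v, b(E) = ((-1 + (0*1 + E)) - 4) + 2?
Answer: -4845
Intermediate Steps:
b(E) = -3 + E (b(E) = ((-1 + (0 + E)) - 4) + 2 = ((-1 + E) - 4) + 2 = (-5 + E) + 2 = -3 + E)
A(v) = -2 (A(v) = (-3 + (v - 1*(-1))) - v = (-3 + (v + 1)) - v = (-3 + (1 + v)) - v = (-2 + v) - v = -2)
-4847 - A(-69) = -4847 - 1*(-2) = -4847 + 2 = -4845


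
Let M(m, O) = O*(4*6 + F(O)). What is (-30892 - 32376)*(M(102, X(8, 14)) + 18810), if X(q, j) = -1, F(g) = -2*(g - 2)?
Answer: -1188173040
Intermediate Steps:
F(g) = 4 - 2*g (F(g) = -2*(-2 + g) = 4 - 2*g)
M(m, O) = O*(28 - 2*O) (M(m, O) = O*(4*6 + (4 - 2*O)) = O*(24 + (4 - 2*O)) = O*(28 - 2*O))
(-30892 - 32376)*(M(102, X(8, 14)) + 18810) = (-30892 - 32376)*(2*(-1)*(14 - 1*(-1)) + 18810) = -63268*(2*(-1)*(14 + 1) + 18810) = -63268*(2*(-1)*15 + 18810) = -63268*(-30 + 18810) = -63268*18780 = -1188173040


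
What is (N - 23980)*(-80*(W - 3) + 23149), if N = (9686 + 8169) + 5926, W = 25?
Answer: -4256411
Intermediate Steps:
N = 23781 (N = 17855 + 5926 = 23781)
(N - 23980)*(-80*(W - 3) + 23149) = (23781 - 23980)*(-80*(25 - 3) + 23149) = -199*(-80*22 + 23149) = -199*(-1760 + 23149) = -199*21389 = -4256411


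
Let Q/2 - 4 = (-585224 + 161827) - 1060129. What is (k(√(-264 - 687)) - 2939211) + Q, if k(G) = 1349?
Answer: -5904906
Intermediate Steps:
Q = -2967044 (Q = 8 + 2*((-585224 + 161827) - 1060129) = 8 + 2*(-423397 - 1060129) = 8 + 2*(-1483526) = 8 - 2967052 = -2967044)
(k(√(-264 - 687)) - 2939211) + Q = (1349 - 2939211) - 2967044 = -2937862 - 2967044 = -5904906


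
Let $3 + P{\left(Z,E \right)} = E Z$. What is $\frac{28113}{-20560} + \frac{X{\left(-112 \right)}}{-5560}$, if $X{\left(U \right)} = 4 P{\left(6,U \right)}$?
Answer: $- \frac{2519907}{2857840} \approx -0.88175$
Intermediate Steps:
$P{\left(Z,E \right)} = -3 + E Z$
$X{\left(U \right)} = -12 + 24 U$ ($X{\left(U \right)} = 4 \left(-3 + U 6\right) = 4 \left(-3 + 6 U\right) = -12 + 24 U$)
$\frac{28113}{-20560} + \frac{X{\left(-112 \right)}}{-5560} = \frac{28113}{-20560} + \frac{-12 + 24 \left(-112\right)}{-5560} = 28113 \left(- \frac{1}{20560}\right) + \left(-12 - 2688\right) \left(- \frac{1}{5560}\right) = - \frac{28113}{20560} - - \frac{135}{278} = - \frac{28113}{20560} + \frac{135}{278} = - \frac{2519907}{2857840}$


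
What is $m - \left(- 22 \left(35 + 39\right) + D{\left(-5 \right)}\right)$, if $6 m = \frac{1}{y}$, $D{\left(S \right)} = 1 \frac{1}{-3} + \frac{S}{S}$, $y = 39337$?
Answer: $\frac{128028823}{78674} \approx 1627.3$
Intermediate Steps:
$D{\left(S \right)} = \frac{2}{3}$ ($D{\left(S \right)} = 1 \left(- \frac{1}{3}\right) + 1 = - \frac{1}{3} + 1 = \frac{2}{3}$)
$m = \frac{1}{236022}$ ($m = \frac{1}{6 \cdot 39337} = \frac{1}{6} \cdot \frac{1}{39337} = \frac{1}{236022} \approx 4.2369 \cdot 10^{-6}$)
$m - \left(- 22 \left(35 + 39\right) + D{\left(-5 \right)}\right) = \frac{1}{236022} - \left(- 22 \left(35 + 39\right) + \frac{2}{3}\right) = \frac{1}{236022} - \left(\left(-22\right) 74 + \frac{2}{3}\right) = \frac{1}{236022} - \left(-1628 + \frac{2}{3}\right) = \frac{1}{236022} - - \frac{4882}{3} = \frac{1}{236022} + \frac{4882}{3} = \frac{128028823}{78674}$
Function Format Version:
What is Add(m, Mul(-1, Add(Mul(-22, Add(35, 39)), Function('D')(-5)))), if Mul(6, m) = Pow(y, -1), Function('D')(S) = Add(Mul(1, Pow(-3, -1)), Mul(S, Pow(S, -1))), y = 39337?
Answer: Rational(128028823, 78674) ≈ 1627.3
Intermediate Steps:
Function('D')(S) = Rational(2, 3) (Function('D')(S) = Add(Mul(1, Rational(-1, 3)), 1) = Add(Rational(-1, 3), 1) = Rational(2, 3))
m = Rational(1, 236022) (m = Mul(Rational(1, 6), Pow(39337, -1)) = Mul(Rational(1, 6), Rational(1, 39337)) = Rational(1, 236022) ≈ 4.2369e-6)
Add(m, Mul(-1, Add(Mul(-22, Add(35, 39)), Function('D')(-5)))) = Add(Rational(1, 236022), Mul(-1, Add(Mul(-22, Add(35, 39)), Rational(2, 3)))) = Add(Rational(1, 236022), Mul(-1, Add(Mul(-22, 74), Rational(2, 3)))) = Add(Rational(1, 236022), Mul(-1, Add(-1628, Rational(2, 3)))) = Add(Rational(1, 236022), Mul(-1, Rational(-4882, 3))) = Add(Rational(1, 236022), Rational(4882, 3)) = Rational(128028823, 78674)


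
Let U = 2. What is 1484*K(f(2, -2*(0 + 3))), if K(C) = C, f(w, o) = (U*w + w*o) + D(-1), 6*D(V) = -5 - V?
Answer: -38584/3 ≈ -12861.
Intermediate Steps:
D(V) = -5/6 - V/6 (D(V) = (-5 - V)/6 = -5/6 - V/6)
f(w, o) = -2/3 + 2*w + o*w (f(w, o) = (2*w + w*o) + (-5/6 - 1/6*(-1)) = (2*w + o*w) + (-5/6 + 1/6) = (2*w + o*w) - 2/3 = -2/3 + 2*w + o*w)
1484*K(f(2, -2*(0 + 3))) = 1484*(-2/3 + 2*2 - 2*(0 + 3)*2) = 1484*(-2/3 + 4 - 2*3*2) = 1484*(-2/3 + 4 - 6*2) = 1484*(-2/3 + 4 - 12) = 1484*(-26/3) = -38584/3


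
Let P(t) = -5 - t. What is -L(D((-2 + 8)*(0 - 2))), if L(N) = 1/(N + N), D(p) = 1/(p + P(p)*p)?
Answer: 48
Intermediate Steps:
D(p) = 1/(p + p*(-5 - p)) (D(p) = 1/(p + (-5 - p)*p) = 1/(p + p*(-5 - p)))
L(N) = 1/(2*N)
-L(D((-2 + 8)*(0 - 2))) = -1/(2*((-1/(((-2 + 8)*(0 - 2))*(4 + (-2 + 8)*(0 - 2)))))) = -1/(2*((-1/((6*(-2))*(4 + 6*(-2)))))) = -1/(2*((-1/(-12*(4 - 12))))) = -1/(2*((-1*(-1/12)/(-8)))) = -1/(2*((-1*(-1/12)*(-⅛)))) = -1/(2*(-1/96)) = -(-96)/2 = -1*(-48) = 48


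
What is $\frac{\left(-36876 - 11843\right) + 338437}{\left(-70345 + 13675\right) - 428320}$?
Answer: $- \frac{13169}{22045} \approx -0.59737$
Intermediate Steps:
$\frac{\left(-36876 - 11843\right) + 338437}{\left(-70345 + 13675\right) - 428320} = \frac{-48719 + 338437}{-56670 - 428320} = \frac{289718}{-484990} = 289718 \left(- \frac{1}{484990}\right) = - \frac{13169}{22045}$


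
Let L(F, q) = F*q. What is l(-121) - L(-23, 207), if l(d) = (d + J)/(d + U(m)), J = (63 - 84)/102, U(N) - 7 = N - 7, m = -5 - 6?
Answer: 21371489/4488 ≈ 4761.9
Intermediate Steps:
m = -11
U(N) = N (U(N) = 7 + (N - 7) = 7 + (-7 + N) = N)
J = -7/34 (J = -21*1/102 = -7/34 ≈ -0.20588)
l(d) = (-7/34 + d)/(-11 + d) (l(d) = (d - 7/34)/(d - 11) = (-7/34 + d)/(-11 + d))
l(-121) - L(-23, 207) = (-7/34 - 121)/(-11 - 121) - (-23)*207 = -4121/34/(-132) - 1*(-4761) = -1/132*(-4121/34) + 4761 = 4121/4488 + 4761 = 21371489/4488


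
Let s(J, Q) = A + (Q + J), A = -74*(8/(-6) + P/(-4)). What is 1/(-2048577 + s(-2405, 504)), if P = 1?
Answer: -6/12302165 ≈ -4.8772e-7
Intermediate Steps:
A = 703/6 (A = -74*(8/(-6) + 1/(-4)) = -74*(8*(-⅙) + 1*(-¼)) = -74*(-4/3 - ¼) = -74*(-19/12) = 703/6 ≈ 117.17)
s(J, Q) = 703/6 + J + Q (s(J, Q) = 703/6 + (Q + J) = 703/6 + (J + Q) = 703/6 + J + Q)
1/(-2048577 + s(-2405, 504)) = 1/(-2048577 + (703/6 - 2405 + 504)) = 1/(-2048577 - 10703/6) = 1/(-12302165/6) = -6/12302165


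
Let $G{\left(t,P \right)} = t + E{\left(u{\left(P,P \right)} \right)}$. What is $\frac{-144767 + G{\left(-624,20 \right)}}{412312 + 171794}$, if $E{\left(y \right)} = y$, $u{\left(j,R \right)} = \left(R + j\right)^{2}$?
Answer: $- \frac{143791}{584106} \approx -0.24617$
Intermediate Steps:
$G{\left(t,P \right)} = t + 4 P^{2}$ ($G{\left(t,P \right)} = t + \left(P + P\right)^{2} = t + \left(2 P\right)^{2} = t + 4 P^{2}$)
$\frac{-144767 + G{\left(-624,20 \right)}}{412312 + 171794} = \frac{-144767 - \left(624 - 4 \cdot 20^{2}\right)}{412312 + 171794} = \frac{-144767 + \left(-624 + 4 \cdot 400\right)}{584106} = \left(-144767 + \left(-624 + 1600\right)\right) \frac{1}{584106} = \left(-144767 + 976\right) \frac{1}{584106} = \left(-143791\right) \frac{1}{584106} = - \frac{143791}{584106}$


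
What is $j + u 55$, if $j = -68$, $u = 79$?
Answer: $4277$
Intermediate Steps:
$j + u 55 = -68 + 79 \cdot 55 = -68 + 4345 = 4277$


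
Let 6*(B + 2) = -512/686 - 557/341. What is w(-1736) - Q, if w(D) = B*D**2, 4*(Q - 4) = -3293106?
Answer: -2956543657/462 ≈ -6.3994e+6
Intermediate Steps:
Q = -1646545/2 (Q = 4 + (1/4)*(-3293106) = 4 - 1646553/2 = -1646545/2 ≈ -8.2327e+5)
B = -1681903/701778 (B = -2 + (-512/686 - 557/341)/6 = -2 + (-512*1/686 - 557*1/341)/6 = -2 + (-256/343 - 557/341)/6 = -2 + (1/6)*(-278347/116963) = -2 - 278347/701778 = -1681903/701778 ≈ -2.3966)
w(D) = -1681903*D**2/701778
w(-1736) - Q = -1681903/701778*(-1736)**2 - 1*(-1646545/2) = -1681903/701778*3013696 + 1646545/2 = -1668447776/231 + 1646545/2 = -2956543657/462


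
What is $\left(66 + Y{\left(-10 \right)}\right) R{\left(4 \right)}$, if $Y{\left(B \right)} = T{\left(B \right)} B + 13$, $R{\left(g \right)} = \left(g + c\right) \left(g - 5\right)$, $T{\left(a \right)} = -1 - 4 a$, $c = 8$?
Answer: $3732$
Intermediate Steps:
$R{\left(g \right)} = \left(-5 + g\right) \left(8 + g\right)$ ($R{\left(g \right)} = \left(g + 8\right) \left(g - 5\right) = \left(8 + g\right) \left(-5 + g\right) = \left(-5 + g\right) \left(8 + g\right)$)
$Y{\left(B \right)} = 13 + B \left(-1 - 4 B\right)$ ($Y{\left(B \right)} = \left(-1 - 4 B\right) B + 13 = B \left(-1 - 4 B\right) + 13 = 13 + B \left(-1 - 4 B\right)$)
$\left(66 + Y{\left(-10 \right)}\right) R{\left(4 \right)} = \left(66 + \left(13 - - 10 \left(1 + 4 \left(-10\right)\right)\right)\right) \left(-40 + 4^{2} + 3 \cdot 4\right) = \left(66 + \left(13 - - 10 \left(1 - 40\right)\right)\right) \left(-40 + 16 + 12\right) = \left(66 + \left(13 - \left(-10\right) \left(-39\right)\right)\right) \left(-12\right) = \left(66 + \left(13 - 390\right)\right) \left(-12\right) = \left(66 - 377\right) \left(-12\right) = \left(-311\right) \left(-12\right) = 3732$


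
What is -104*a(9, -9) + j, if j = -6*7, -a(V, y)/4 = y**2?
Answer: 33654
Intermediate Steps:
a(V, y) = -4*y**2
j = -42
-104*a(9, -9) + j = -(-416)*(-9)**2 - 42 = -(-416)*81 - 42 = -104*(-324) - 42 = 33696 - 42 = 33654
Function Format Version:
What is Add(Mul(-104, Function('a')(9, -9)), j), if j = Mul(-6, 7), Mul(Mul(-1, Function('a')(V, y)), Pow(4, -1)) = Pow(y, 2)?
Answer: 33654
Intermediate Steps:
Function('a')(V, y) = Mul(-4, Pow(y, 2))
j = -42
Add(Mul(-104, Function('a')(9, -9)), j) = Add(Mul(-104, Mul(-4, Pow(-9, 2))), -42) = Add(Mul(-104, Mul(-4, 81)), -42) = Add(Mul(-104, -324), -42) = Add(33696, -42) = 33654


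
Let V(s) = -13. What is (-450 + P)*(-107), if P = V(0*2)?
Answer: 49541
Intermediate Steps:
P = -13
(-450 + P)*(-107) = (-450 - 13)*(-107) = -463*(-107) = 49541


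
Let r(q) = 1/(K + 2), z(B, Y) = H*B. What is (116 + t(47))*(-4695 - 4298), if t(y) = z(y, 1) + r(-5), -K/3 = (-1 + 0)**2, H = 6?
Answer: -3570221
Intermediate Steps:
z(B, Y) = 6*B
K = -3 (K = -3*(-1 + 0)**2 = -3*(-1)**2 = -3*1 = -3)
r(q) = -1 (r(q) = 1/(-3 + 2) = 1/(-1) = -1)
t(y) = -1 + 6*y (t(y) = 6*y - 1 = -1 + 6*y)
(116 + t(47))*(-4695 - 4298) = (116 + (-1 + 6*47))*(-4695 - 4298) = (116 + (-1 + 282))*(-8993) = (116 + 281)*(-8993) = 397*(-8993) = -3570221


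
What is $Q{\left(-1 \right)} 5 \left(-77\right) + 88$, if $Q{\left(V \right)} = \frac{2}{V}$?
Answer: $858$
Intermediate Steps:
$Q{\left(-1 \right)} 5 \left(-77\right) + 88 = \frac{2}{-1} \cdot 5 \left(-77\right) + 88 = 2 \left(-1\right) 5 \left(-77\right) + 88 = \left(-2\right) 5 \left(-77\right) + 88 = \left(-10\right) \left(-77\right) + 88 = 770 + 88 = 858$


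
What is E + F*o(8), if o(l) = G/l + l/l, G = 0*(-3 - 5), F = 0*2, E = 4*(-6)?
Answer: -24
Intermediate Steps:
E = -24
F = 0
G = 0 (G = 0*(-8) = 0)
o(l) = 1 (o(l) = 0/l + l/l = 0 + 1 = 1)
E + F*o(8) = -24 + 0*1 = -24 + 0 = -24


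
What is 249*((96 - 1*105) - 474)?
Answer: -120267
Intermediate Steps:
249*((96 - 1*105) - 474) = 249*((96 - 105) - 474) = 249*(-9 - 474) = 249*(-483) = -120267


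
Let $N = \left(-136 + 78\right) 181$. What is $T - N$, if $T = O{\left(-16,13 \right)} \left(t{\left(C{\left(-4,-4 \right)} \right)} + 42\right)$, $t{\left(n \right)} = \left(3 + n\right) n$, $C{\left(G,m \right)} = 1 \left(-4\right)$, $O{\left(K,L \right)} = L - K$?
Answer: $11832$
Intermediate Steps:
$C{\left(G,m \right)} = -4$
$t{\left(n \right)} = n \left(3 + n\right)$
$N = -10498$ ($N = \left(-58\right) 181 = -10498$)
$T = 1334$ ($T = \left(13 - -16\right) \left(- 4 \left(3 - 4\right) + 42\right) = \left(13 + 16\right) \left(\left(-4\right) \left(-1\right) + 42\right) = 29 \left(4 + 42\right) = 29 \cdot 46 = 1334$)
$T - N = 1334 - -10498 = 1334 + 10498 = 11832$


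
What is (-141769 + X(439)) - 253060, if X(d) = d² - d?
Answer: -202547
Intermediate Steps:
(-141769 + X(439)) - 253060 = (-141769 + 439*(-1 + 439)) - 253060 = (-141769 + 439*438) - 253060 = (-141769 + 192282) - 253060 = 50513 - 253060 = -202547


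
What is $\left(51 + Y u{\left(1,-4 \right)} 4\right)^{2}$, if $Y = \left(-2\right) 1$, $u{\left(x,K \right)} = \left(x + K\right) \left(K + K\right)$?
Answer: $19881$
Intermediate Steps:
$u{\left(x,K \right)} = 2 K \left(K + x\right)$ ($u{\left(x,K \right)} = \left(K + x\right) 2 K = 2 K \left(K + x\right)$)
$Y = -2$
$\left(51 + Y u{\left(1,-4 \right)} 4\right)^{2} = \left(51 + - 2 \cdot 2 \left(-4\right) \left(-4 + 1\right) 4\right)^{2} = \left(51 + - 2 \cdot 2 \left(-4\right) \left(-3\right) 4\right)^{2} = \left(51 + \left(-2\right) 24 \cdot 4\right)^{2} = \left(51 - 192\right)^{2} = \left(-141\right)^{2} = 19881$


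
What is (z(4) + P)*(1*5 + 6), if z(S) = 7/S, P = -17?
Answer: -671/4 ≈ -167.75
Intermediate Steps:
(z(4) + P)*(1*5 + 6) = (7/4 - 17)*(1*5 + 6) = (7*(1/4) - 17)*(5 + 6) = (7/4 - 17)*11 = -61/4*11 = -671/4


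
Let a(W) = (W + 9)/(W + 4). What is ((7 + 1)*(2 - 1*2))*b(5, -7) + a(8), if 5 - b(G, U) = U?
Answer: 17/12 ≈ 1.4167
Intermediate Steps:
b(G, U) = 5 - U
a(W) = (9 + W)/(4 + W)
((7 + 1)*(2 - 1*2))*b(5, -7) + a(8) = ((7 + 1)*(2 - 1*2))*(5 - 1*(-7)) + (9 + 8)/(4 + 8) = (8*(2 - 2))*(5 + 7) + 17/12 = (8*0)*12 + (1/12)*17 = 0*12 + 17/12 = 0 + 17/12 = 17/12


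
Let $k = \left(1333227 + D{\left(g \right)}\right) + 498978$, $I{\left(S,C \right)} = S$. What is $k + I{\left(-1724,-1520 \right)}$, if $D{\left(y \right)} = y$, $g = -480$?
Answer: $1830001$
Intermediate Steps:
$k = 1831725$ ($k = \left(1333227 - 480\right) + 498978 = 1332747 + 498978 = 1831725$)
$k + I{\left(-1724,-1520 \right)} = 1831725 - 1724 = 1830001$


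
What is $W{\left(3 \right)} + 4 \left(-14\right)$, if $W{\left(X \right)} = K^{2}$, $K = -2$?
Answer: $-52$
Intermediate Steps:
$W{\left(X \right)} = 4$ ($W{\left(X \right)} = \left(-2\right)^{2} = 4$)
$W{\left(3 \right)} + 4 \left(-14\right) = 4 + 4 \left(-14\right) = 4 - 56 = -52$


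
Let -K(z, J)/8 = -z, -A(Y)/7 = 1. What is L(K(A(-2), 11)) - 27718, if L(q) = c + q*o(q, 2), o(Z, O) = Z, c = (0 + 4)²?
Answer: -24566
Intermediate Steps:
A(Y) = -7 (A(Y) = -7*1 = -7)
c = 16 (c = 4² = 16)
K(z, J) = 8*z (K(z, J) = -(-8)*z = 8*z)
L(q) = 16 + q² (L(q) = 16 + q*q = 16 + q²)
L(K(A(-2), 11)) - 27718 = (16 + (8*(-7))²) - 27718 = (16 + (-56)²) - 27718 = (16 + 3136) - 27718 = 3152 - 27718 = -24566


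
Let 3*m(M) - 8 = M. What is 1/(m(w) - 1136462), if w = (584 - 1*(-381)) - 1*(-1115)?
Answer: -1/1135766 ≈ -8.8046e-7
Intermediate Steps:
w = 2080 (w = (584 + 381) + 1115 = 965 + 1115 = 2080)
m(M) = 8/3 + M/3
1/(m(w) - 1136462) = 1/((8/3 + (⅓)*2080) - 1136462) = 1/((8/3 + 2080/3) - 1136462) = 1/(696 - 1136462) = 1/(-1135766) = -1/1135766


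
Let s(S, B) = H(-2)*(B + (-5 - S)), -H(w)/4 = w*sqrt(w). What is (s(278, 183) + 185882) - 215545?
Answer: -29663 - 800*I*sqrt(2) ≈ -29663.0 - 1131.4*I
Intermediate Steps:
H(w) = -4*w**(3/2) (H(w) = -4*w*sqrt(w) = -4*w**(3/2))
s(S, B) = 8*I*sqrt(2)*(-5 + B - S) (s(S, B) = (-(-8)*I*sqrt(2))*(B + (-5 - S)) = (-(-8)*I*sqrt(2))*(-5 + B - S) = (8*I*sqrt(2))*(-5 + B - S) = 8*I*sqrt(2)*(-5 + B - S))
(s(278, 183) + 185882) - 215545 = (8*I*sqrt(2)*(-5 + 183 - 1*278) + 185882) - 215545 = (8*I*sqrt(2)*(-5 + 183 - 278) + 185882) - 215545 = (8*I*sqrt(2)*(-100) + 185882) - 215545 = (-800*I*sqrt(2) + 185882) - 215545 = (185882 - 800*I*sqrt(2)) - 215545 = -29663 - 800*I*sqrt(2)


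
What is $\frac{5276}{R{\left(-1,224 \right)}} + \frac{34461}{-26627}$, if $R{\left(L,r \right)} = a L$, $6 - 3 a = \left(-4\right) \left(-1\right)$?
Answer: $- \frac{210760539}{26627} \approx -7915.3$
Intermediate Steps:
$a = \frac{2}{3}$ ($a = 2 - \frac{\left(-4\right) \left(-1\right)}{3} = 2 - \frac{4}{3} = \frac{2}{3} \approx 0.66667$)
$R{\left(L,r \right)} = \frac{2 L}{3}$
$\frac{5276}{R{\left(-1,224 \right)}} + \frac{34461}{-26627} = \frac{5276}{\frac{2}{3} \left(-1\right)} + \frac{34461}{-26627} = \frac{5276}{- \frac{2}{3}} + 34461 \left(- \frac{1}{26627}\right) = 5276 \left(- \frac{3}{2}\right) - \frac{34461}{26627} = -7914 - \frac{34461}{26627} = - \frac{210760539}{26627}$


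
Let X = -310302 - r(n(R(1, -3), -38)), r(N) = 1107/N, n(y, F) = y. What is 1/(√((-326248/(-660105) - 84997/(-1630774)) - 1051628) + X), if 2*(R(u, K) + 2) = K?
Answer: -16351009125141411000/5068634713796068122219227 - 147*I*√135404471972189600135565644690/5068634713796068122219227 ≈ -3.2259e-6 - 1.0672e-8*I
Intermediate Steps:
R(u, K) = -2 + K/2
X = -2169900/7 (X = -310302 - 1107/(-2 + (½)*(-3)) = -310302 - 1107/(-2 - 3/2) = -310302 - 1107/(-7/2) = -310302 - 1107*(-2)/7 = -310302 - 1*(-2214/7) = -310302 + 2214/7 = -2169900/7 ≈ -3.0999e+5)
1/(√((-326248/(-660105) - 84997/(-1630774)) - 1051628) + X) = 1/(√((-326248/(-660105) - 84997/(-1630774)) - 1051628) - 2169900/7) = 1/(√((-326248*(-1/660105) - 84997*(-1/1630774)) - 1051628) - 2169900/7) = 1/(√((326248/660105 + 84997/1630774) - 1051628) - 2169900/7) = 1/(√(588143700637/1076482071270 - 1051628) - 2169900/7) = 1/(√(-1132058099501826923/1076482071270) - 2169900/7) = 1/(I*√135404471972189600135565644690/358827357090 - 2169900/7) = 1/(-2169900/7 + I*√135404471972189600135565644690/358827357090)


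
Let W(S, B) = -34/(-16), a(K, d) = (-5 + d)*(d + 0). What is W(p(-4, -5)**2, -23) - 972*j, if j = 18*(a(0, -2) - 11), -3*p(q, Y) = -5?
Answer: -419887/8 ≈ -52486.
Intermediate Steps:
p(q, Y) = 5/3 (p(q, Y) = -1/3*(-5) = 5/3)
a(K, d) = d*(-5 + d) (a(K, d) = (-5 + d)*d = d*(-5 + d))
W(S, B) = 17/8 (W(S, B) = -34*(-1/16) = 17/8)
j = 54 (j = 18*(-2*(-5 - 2) - 11) = 18*(-2*(-7) - 11) = 18*(14 - 11) = 18*3 = 54)
W(p(-4, -5)**2, -23) - 972*j = 17/8 - 972*54 = 17/8 - 52488 = -419887/8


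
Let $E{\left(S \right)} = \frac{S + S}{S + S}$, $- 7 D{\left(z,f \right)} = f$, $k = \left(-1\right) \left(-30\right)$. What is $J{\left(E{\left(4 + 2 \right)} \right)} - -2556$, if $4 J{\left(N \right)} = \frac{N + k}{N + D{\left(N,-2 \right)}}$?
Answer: $\frac{92233}{36} \approx 2562.0$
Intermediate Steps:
$k = 30$
$D{\left(z,f \right)} = - \frac{f}{7}$
$E{\left(S \right)} = 1$ ($E{\left(S \right)} = \frac{2 S}{2 S} = 2 S \frac{1}{2 S} = 1$)
$J{\left(N \right)} = \frac{30 + N}{4 \left(\frac{2}{7} + N\right)}$ ($J{\left(N \right)} = \frac{\left(N + 30\right) \frac{1}{N - - \frac{2}{7}}}{4} = \frac{\left(30 + N\right) \frac{1}{N + \frac{2}{7}}}{4} = \frac{\left(30 + N\right) \frac{1}{\frac{2}{7} + N}}{4} = \frac{\frac{1}{\frac{2}{7} + N} \left(30 + N\right)}{4} = \frac{30 + N}{4 \left(\frac{2}{7} + N\right)}$)
$J{\left(E{\left(4 + 2 \right)} \right)} - -2556 = \frac{7 \left(30 + 1\right)}{4 \left(2 + 7 \cdot 1\right)} - -2556 = \frac{7}{4} \frac{1}{2 + 7} \cdot 31 + 2556 = \frac{7}{4} \cdot \frac{1}{9} \cdot 31 + 2556 = \frac{217}{36} + 2556 = \frac{92233}{36}$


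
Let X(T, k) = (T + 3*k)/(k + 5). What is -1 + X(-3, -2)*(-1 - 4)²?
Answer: -76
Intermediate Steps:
X(T, k) = (T + 3*k)/(5 + k)
-1 + X(-3, -2)*(-1 - 4)² = -1 + ((-3 + 3*(-2))/(5 - 2))*(-1 - 4)² = -1 + ((-3 - 6)/3)*(-5)² = -1 + ((⅓)*(-9))*25 = -1 - 3*25 = -1 - 75 = -76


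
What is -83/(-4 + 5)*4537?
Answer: -376571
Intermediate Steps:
-83/(-4 + 5)*4537 = -83/1*4537 = -83*1*4537 = -83*4537 = -376571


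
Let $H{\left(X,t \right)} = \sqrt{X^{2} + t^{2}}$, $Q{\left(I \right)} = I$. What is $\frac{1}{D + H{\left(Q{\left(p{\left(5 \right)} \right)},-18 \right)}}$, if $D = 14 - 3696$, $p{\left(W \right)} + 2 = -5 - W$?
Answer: $- \frac{1841}{6778328} - \frac{3 \sqrt{13}}{6778328} \approx -0.0002732$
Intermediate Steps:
$p{\left(W \right)} = -7 - W$ ($p{\left(W \right)} = -2 - \left(5 + W\right) = -7 - W$)
$D = -3682$ ($D = 14 - 3696 = -3682$)
$\frac{1}{D + H{\left(Q{\left(p{\left(5 \right)} \right)},-18 \right)}} = \frac{1}{-3682 + \sqrt{\left(-7 - 5\right)^{2} + \left(-18\right)^{2}}} = \frac{1}{-3682 + \sqrt{\left(-7 - 5\right)^{2} + 324}} = \frac{1}{-3682 + \sqrt{\left(-12\right)^{2} + 324}} = \frac{1}{-3682 + \sqrt{144 + 324}} = \frac{1}{-3682 + \sqrt{468}} = \frac{1}{-3682 + 6 \sqrt{13}}$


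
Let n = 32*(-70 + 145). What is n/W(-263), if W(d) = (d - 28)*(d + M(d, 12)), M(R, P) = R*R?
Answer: -400/3341941 ≈ -0.00011969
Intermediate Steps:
M(R, P) = R**2
n = 2400 (n = 32*75 = 2400)
W(d) = (-28 + d)*(d + d**2) (W(d) = (d - 28)*(d + d**2) = (-28 + d)*(d + d**2))
n/W(-263) = 2400/((-263*(-28 + (-263)**2 - 27*(-263)))) = 2400/((-263*(-28 + 69169 + 7101))) = 2400/((-263*76242)) = 2400/(-20051646) = 2400*(-1/20051646) = -400/3341941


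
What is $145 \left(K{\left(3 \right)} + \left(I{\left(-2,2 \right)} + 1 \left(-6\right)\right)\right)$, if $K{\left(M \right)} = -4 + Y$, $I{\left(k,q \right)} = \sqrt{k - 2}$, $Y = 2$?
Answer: $-1160 + 290 i \approx -1160.0 + 290.0 i$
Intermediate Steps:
$I{\left(k,q \right)} = \sqrt{-2 + k}$
$K{\left(M \right)} = -2$ ($K{\left(M \right)} = -4 + 2 = -2$)
$145 \left(K{\left(3 \right)} + \left(I{\left(-2,2 \right)} + 1 \left(-6\right)\right)\right) = 145 \left(-2 + \left(\sqrt{-2 - 2} + 1 \left(-6\right)\right)\right) = 145 \left(-2 - \left(6 - \sqrt{-4}\right)\right) = 145 \left(-2 - \left(6 - 2 i\right)\right) = 145 \left(-8 + 2 i\right) = -1160 + 290 i$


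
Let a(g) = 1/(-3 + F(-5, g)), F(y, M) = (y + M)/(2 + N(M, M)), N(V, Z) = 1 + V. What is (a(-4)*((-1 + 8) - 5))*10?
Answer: 10/3 ≈ 3.3333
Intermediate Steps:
F(y, M) = (M + y)/(3 + M) (F(y, M) = (y + M)/(2 + (1 + M)) = (M + y)/(3 + M))
a(g) = 1/(-3 + (-5 + g)/(3 + g)) (a(g) = 1/(-3 + (g - 5)/(3 + g)) = 1/(-3 + (-5 + g)/(3 + g)))
(a(-4)*((-1 + 8) - 5))*10 = (((3 - 4)/(2*(-7 - 1*(-4))))*((-1 + 8) - 5))*10 = (((1/2)*(-1)/(-7 + 4))*(7 - 5))*10 = (((1/2)*(-1)/(-3))*2)*10 = (((1/2)*(-1/3)*(-1))*2)*10 = ((1/6)*2)*10 = (1/3)*10 = 10/3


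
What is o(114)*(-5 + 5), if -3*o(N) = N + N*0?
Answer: 0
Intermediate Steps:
o(N) = -N/3 (o(N) = -(N + N*0)/3 = -(N + 0)/3 = -N/3)
o(114)*(-5 + 5) = (-⅓*114)*(-5 + 5) = -38*0 = 0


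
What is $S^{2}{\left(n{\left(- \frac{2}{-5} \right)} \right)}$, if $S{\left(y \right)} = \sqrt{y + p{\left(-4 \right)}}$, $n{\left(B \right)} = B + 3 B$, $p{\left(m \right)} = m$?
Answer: $- \frac{12}{5} \approx -2.4$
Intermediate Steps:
$n{\left(B \right)} = 4 B$
$S{\left(y \right)} = \sqrt{-4 + y}$ ($S{\left(y \right)} = \sqrt{y - 4} = \sqrt{-4 + y}$)
$S^{2}{\left(n{\left(- \frac{2}{-5} \right)} \right)} = \left(\sqrt{-4 + 4 \left(- \frac{2}{-5}\right)}\right)^{2} = \left(\sqrt{-4 + 4 \left(\left(-2\right) \left(- \frac{1}{5}\right)\right)}\right)^{2} = \left(\sqrt{-4 + 4 \cdot \frac{2}{5}}\right)^{2} = \left(\sqrt{-4 + \frac{8}{5}}\right)^{2} = \left(\sqrt{- \frac{12}{5}}\right)^{2} = \left(\frac{2 i \sqrt{15}}{5}\right)^{2} = - \frac{12}{5}$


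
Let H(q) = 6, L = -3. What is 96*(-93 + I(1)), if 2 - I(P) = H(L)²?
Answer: -12192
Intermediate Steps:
I(P) = -34 (I(P) = 2 - 1*6² = 2 - 1*36 = 2 - 36 = -34)
96*(-93 + I(1)) = 96*(-93 - 34) = 96*(-127) = -12192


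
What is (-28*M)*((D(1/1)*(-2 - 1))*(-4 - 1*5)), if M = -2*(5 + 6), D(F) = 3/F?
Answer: 49896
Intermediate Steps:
M = -22 (M = -2*11 = -22)
(-28*M)*((D(1/1)*(-2 - 1))*(-4 - 1*5)) = (-28*(-22))*(((3/(1/1))*(-2 - 1))*(-4 - 1*5)) = 616*(((3/1)*(-3))*(-4 - 5)) = 616*(((3*1)*(-3))*(-9)) = 616*((3*(-3))*(-9)) = 616*(-9*(-9)) = 616*81 = 49896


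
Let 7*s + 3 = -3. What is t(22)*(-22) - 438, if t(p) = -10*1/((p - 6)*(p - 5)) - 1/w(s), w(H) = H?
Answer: -94423/204 ≈ -462.86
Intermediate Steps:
s = -6/7 (s = -3/7 + (⅐)*(-3) = -3/7 - 3/7 = -6/7 ≈ -0.85714)
t(p) = 7/6 - 10/((-6 + p)*(-5 + p)) (t(p) = -10*1/((p - 6)*(p - 5)) - 1/(-6/7) = -10*1/((-6 + p)*(-5 + p)) - 1*(-7/6) = -10*1/((-6 + p)*(-5 + p)) + 7/6 = -10/((-6 + p)*(-5 + p)) + 7/6 = 7/6 - 10/((-6 + p)*(-5 + p)))
t(22)*(-22) - 438 = ((150 - 77*22 + 7*22²)/(6*(30 + 22² - 11*22)))*(-22) - 438 = ((150 - 1694 + 7*484)/(6*(30 + 484 - 242)))*(-22) - 438 = ((⅙)*(150 - 1694 + 3388)/272)*(-22) - 438 = ((⅙)*(1/272)*1844)*(-22) - 438 = (461/408)*(-22) - 438 = -5071/204 - 438 = -94423/204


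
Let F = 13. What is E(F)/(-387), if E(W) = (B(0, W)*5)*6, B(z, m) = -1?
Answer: 10/129 ≈ 0.077519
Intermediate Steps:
E(W) = -30 (E(W) = -1*5*6 = -5*6 = -30)
E(F)/(-387) = -30/(-387) = -30*(-1/387) = 10/129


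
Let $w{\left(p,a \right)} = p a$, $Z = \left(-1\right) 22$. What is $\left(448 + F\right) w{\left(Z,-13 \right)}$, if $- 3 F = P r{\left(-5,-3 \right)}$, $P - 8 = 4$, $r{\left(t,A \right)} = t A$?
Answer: $110968$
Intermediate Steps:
$r{\left(t,A \right)} = A t$
$P = 12$ ($P = 8 + 4 = 12$)
$Z = -22$
$F = -60$ ($F = - \frac{12 \left(\left(-3\right) \left(-5\right)\right)}{3} = - \frac{12 \cdot 15}{3} = \left(- \frac{1}{3}\right) 180 = -60$)
$w{\left(p,a \right)} = a p$
$\left(448 + F\right) w{\left(Z,-13 \right)} = \left(448 - 60\right) \left(\left(-13\right) \left(-22\right)\right) = 388 \cdot 286 = 110968$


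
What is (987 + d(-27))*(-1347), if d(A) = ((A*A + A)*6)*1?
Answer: -7003053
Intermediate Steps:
d(A) = 6*A + 6*A² (d(A) = ((A² + A)*6)*1 = ((A + A²)*6)*1 = (6*A + 6*A²)*1 = 6*A + 6*A²)
(987 + d(-27))*(-1347) = (987 + 6*(-27)*(1 - 27))*(-1347) = (987 + 6*(-27)*(-26))*(-1347) = (987 + 4212)*(-1347) = 5199*(-1347) = -7003053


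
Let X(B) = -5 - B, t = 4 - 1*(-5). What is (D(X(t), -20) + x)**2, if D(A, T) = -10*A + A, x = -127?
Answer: 1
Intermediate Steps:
t = 9 (t = 4 + 5 = 9)
D(A, T) = -9*A
(D(X(t), -20) + x)**2 = (-9*(-5 - 1*9) - 127)**2 = (-9*(-5 - 9) - 127)**2 = (-9*(-14) - 127)**2 = (126 - 127)**2 = (-1)**2 = 1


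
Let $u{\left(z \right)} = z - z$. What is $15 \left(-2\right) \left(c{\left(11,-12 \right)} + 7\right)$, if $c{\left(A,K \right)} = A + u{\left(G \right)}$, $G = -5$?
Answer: $-540$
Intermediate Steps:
$u{\left(z \right)} = 0$
$c{\left(A,K \right)} = A$ ($c{\left(A,K \right)} = A + 0 = A$)
$15 \left(-2\right) \left(c{\left(11,-12 \right)} + 7\right) = 15 \left(-2\right) \left(11 + 7\right) = \left(-30\right) 18 = -540$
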